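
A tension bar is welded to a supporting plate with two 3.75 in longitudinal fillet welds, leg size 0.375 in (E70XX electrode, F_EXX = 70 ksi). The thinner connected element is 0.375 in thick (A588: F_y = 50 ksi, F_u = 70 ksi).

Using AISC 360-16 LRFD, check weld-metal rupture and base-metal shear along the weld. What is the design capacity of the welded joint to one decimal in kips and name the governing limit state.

62.6 kips (weld metal governs)

Weld metal: throat = 0.707×0.375 = 0.26513 in, L = 2×3.75 = 7.5 in. φR_n = 0.75 × 0.6 × 70 × 0.26513 × 7.5 = 62.6 kips.
Base metal shear (0.375 in plate): yield φR_n = 1.0×0.6×50×0.375×7.5 = 84.4 kips; rupture φR_n = 0.75×0.6×70×0.375×7.5 = 88.6 kips; take 84.4 kips (yield).
Governing: min(62.6, 84.4) = 62.6 kips → weld metal.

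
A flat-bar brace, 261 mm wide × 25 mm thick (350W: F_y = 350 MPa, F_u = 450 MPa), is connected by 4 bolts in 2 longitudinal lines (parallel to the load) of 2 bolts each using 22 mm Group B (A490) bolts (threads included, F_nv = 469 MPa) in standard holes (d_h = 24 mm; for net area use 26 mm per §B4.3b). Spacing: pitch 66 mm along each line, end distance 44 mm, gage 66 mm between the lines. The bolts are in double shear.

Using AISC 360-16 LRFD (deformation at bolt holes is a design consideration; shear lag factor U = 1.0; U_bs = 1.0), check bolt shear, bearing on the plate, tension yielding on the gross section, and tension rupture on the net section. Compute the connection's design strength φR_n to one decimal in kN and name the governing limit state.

Bolt shear: A_b = π(22)²/4 = 380.13 mm². φR_n = 0.75 × 469 × 380.13 × 4 × 2 = 1069.7 kN.
Bearing (25 mm plate, F_u = 450 MPa): end bolts L_c = 44 − 24/2 = 32, R_n = min(1.2×32×25×450, 2.4×22×25×450) = 432 kN/bolt; interior L_c = 66 − 24 = 42, R_n = 567 kN/bolt. φR_n = 0.75 × (2×432 + 2×567) = 1498.5 kN.
Tension yield (gross): A_g = 261×25 = 6525 mm². φR_n = 0.90 × 350 × 6525 = 2055.4 kN.
Tension rupture (net): A_n = (261 − 2×26)×25 = 5225 mm² (U = 1.0, A_e = A_n). φR_n = 0.75 × 450 × 5225 = 1763.4 kN.
Governing: min(1069.7, 1498.5, 2055.4, 1763.4) = 1069.7 kN → bolt shear.

1069.7 kN (bolt shear governs)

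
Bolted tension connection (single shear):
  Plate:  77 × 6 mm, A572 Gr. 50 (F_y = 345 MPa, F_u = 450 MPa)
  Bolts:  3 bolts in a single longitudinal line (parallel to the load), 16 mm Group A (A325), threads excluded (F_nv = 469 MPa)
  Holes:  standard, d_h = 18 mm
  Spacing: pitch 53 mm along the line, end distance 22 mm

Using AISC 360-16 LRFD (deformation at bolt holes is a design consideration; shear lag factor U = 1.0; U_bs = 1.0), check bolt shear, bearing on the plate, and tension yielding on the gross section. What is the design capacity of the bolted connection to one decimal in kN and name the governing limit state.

Bolt shear: A_b = π(16)²/4 = 201.06 mm². φR_n = 0.75 × 469 × 201.06 × 3 × 1 = 212.2 kN.
Bearing (6 mm plate, F_u = 450 MPa): end bolts L_c = 22 − 18/2 = 13, R_n = min(1.2×13×6×450, 2.4×16×6×450) = 42.12 kN/bolt; interior L_c = 53 − 18 = 35, R_n = 103.68 kN/bolt. φR_n = 0.75 × (1×42.12 + 2×103.68) = 187.1 kN.
Tension yield (gross): A_g = 77×6 = 462 mm². φR_n = 0.90 × 345 × 462 = 143.5 kN.
Governing: min(212.2, 187.1, 143.5) = 143.5 kN → gross-section yield.

143.5 kN (gross-section yield governs)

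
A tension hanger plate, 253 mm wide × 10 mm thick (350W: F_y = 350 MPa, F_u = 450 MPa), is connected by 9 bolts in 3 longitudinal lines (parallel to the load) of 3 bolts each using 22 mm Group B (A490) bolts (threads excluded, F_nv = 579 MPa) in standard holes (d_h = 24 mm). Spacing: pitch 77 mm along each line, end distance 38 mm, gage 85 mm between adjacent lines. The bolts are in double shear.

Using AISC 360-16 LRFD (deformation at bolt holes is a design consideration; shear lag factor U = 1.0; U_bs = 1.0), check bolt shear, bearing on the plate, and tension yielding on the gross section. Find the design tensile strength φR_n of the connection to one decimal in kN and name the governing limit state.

Bolt shear: A_b = π(22)²/4 = 380.13 mm². φR_n = 0.75 × 579 × 380.13 × 9 × 2 = 2971.3 kN.
Bearing (10 mm plate, F_u = 450 MPa): end bolts L_c = 38 − 24/2 = 26, R_n = min(1.2×26×10×450, 2.4×22×10×450) = 140.4 kN/bolt; interior L_c = 77 − 24 = 53, R_n = 237.6 kN/bolt. φR_n = 0.75 × (3×140.4 + 6×237.6) = 1385.1 kN.
Tension yield (gross): A_g = 253×10 = 2530 mm². φR_n = 0.90 × 350 × 2530 = 797.0 kN.
Governing: min(2971.3, 1385.1, 797.0) = 797.0 kN → gross-section yield.

797.0 kN (gross-section yield governs)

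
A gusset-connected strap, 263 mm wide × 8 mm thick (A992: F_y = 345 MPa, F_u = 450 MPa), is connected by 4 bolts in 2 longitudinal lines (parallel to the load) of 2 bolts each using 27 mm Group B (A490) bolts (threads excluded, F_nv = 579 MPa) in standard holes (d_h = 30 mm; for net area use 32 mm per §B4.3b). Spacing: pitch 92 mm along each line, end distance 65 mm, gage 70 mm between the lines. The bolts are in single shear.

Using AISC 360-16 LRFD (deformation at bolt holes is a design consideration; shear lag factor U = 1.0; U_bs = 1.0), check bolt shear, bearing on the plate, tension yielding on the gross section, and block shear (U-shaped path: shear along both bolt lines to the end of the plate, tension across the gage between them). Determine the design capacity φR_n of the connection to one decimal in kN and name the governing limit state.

455.8 kN (block shear governs)

Bolt shear: A_b = π(27)²/4 = 572.56 mm². φR_n = 0.75 × 579 × 572.56 × 4 × 1 = 994.5 kN.
Bearing (8 mm plate, F_u = 450 MPa): end bolts L_c = 65 − 30/2 = 50, R_n = min(1.2×50×8×450, 2.4×27×8×450) = 216 kN/bolt; interior L_c = 92 − 30 = 62, R_n = 233.28 kN/bolt. φR_n = 0.75 × (2×216 + 2×233.28) = 673.9 kN.
Tension yield (gross): A_g = 263×8 = 2104 mm². φR_n = 0.90 × 345 × 2104 = 653.3 kN.
Block shear: shear path 2×[65+1×92] = 2×157 mm, A_gv = 2512, A_nv = 2×(157 − 1.5×32)×8 = 1744 mm²; tension across gage: (70 − 1×32)×8 = 304 mm². R_n = min(0.6×450×1744, 0.6×345×2512) + 1.0×450×304 = min(470.88, 519.98) + 136.8 = 607.68 kN. φR_n = 0.75 × 607.68 = 455.8 kN.
Governing: min(994.5, 673.9, 653.3, 455.8) = 455.8 kN → block shear.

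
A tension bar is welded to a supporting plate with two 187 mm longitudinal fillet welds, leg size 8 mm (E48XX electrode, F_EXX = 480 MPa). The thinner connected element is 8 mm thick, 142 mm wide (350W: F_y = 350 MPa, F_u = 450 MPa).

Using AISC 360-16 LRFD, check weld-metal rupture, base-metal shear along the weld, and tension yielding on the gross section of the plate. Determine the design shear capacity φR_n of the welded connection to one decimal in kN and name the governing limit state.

Weld metal: throat = 0.707×8 = 5.656 mm, L = 2×187 = 374 mm. φR_n = 0.75 × 0.6 × 480 × 5.656 × 374 = 456.9 kN.
Base metal shear (8 mm plate): yield φR_n = 1.0×0.6×350×8×374 = 628.3 kN; rupture φR_n = 0.75×0.6×450×8×374 = 605.9 kN; take 605.9 kN (rupture).
Tension yield (gross): A_g = 142×8 = 1136 mm². φR_n = 0.90 × 350 × 1136 = 357.8 kN.
Governing: min(456.9, 605.9, 357.8) = 357.8 kN → gross-section yield.

357.8 kN (gross-section yield governs)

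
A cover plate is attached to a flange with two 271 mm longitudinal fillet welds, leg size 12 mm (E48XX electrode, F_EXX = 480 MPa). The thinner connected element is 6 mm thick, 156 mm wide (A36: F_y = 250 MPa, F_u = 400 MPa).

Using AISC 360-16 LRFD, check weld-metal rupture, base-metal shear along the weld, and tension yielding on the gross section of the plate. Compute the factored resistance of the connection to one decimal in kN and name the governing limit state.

Weld metal: throat = 0.707×12 = 8.484 mm, L = 2×271 = 542 mm. φR_n = 0.75 × 0.6 × 480 × 8.484 × 542 = 993.2 kN.
Base metal shear (6 mm plate): yield φR_n = 1.0×0.6×250×6×542 = 487.8 kN; rupture φR_n = 0.75×0.6×400×6×542 = 585.4 kN; take 487.8 kN (yield).
Tension yield (gross): A_g = 156×6 = 936 mm². φR_n = 0.90 × 250 × 936 = 210.6 kN.
Governing: min(993.2, 487.8, 210.6) = 210.6 kN → gross-section yield.

210.6 kN (gross-section yield governs)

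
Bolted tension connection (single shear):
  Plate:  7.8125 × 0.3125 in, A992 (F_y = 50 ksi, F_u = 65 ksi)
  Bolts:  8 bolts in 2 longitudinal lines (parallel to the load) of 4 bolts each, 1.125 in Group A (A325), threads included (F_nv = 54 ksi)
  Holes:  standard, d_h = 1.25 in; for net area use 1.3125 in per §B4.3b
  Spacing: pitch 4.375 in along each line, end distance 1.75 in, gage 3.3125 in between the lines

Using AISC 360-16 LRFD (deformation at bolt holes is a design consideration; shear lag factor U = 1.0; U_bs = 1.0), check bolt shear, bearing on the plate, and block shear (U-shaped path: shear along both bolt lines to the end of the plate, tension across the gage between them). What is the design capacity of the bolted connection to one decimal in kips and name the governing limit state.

Bolt shear: A_b = π(1.125)²/4 = 0.99402 in². φR_n = 0.75 × 54 × 0.99402 × 8 × 1 = 322.1 kips.
Bearing (0.3125 in plate, F_u = 65 ksi): end bolts L_c = 1.75 − 1.25/2 = 1.125, R_n = min(1.2×1.125×0.3125×65, 2.4×1.125×0.3125×65) = 27.422 kips/bolt; interior L_c = 4.375 − 1.25 = 3.125, R_n = 54.844 kips/bolt. φR_n = 0.75 × (2×27.422 + 6×54.844) = 287.9 kips.
Block shear: shear path 2×[1.75+3×4.375] = 2×14.875 in, A_gv = 9.2969, A_nv = 2×(14.875 − 3.5×1.3125)×0.3125 = 6.4258 in²; tension across gage: (3.3125 − 1×1.3125)×0.3125 = 0.625 in². R_n = min(0.6×65×6.4258, 0.6×50×9.2969) + 1.0×65×0.625 = min(250.61, 278.91) + 40.625 = 291.24 kips. φR_n = 0.75 × 291.24 = 218.4 kips.
Governing: min(322.1, 287.9, 218.4) = 218.4 kips → block shear.

218.4 kips (block shear governs)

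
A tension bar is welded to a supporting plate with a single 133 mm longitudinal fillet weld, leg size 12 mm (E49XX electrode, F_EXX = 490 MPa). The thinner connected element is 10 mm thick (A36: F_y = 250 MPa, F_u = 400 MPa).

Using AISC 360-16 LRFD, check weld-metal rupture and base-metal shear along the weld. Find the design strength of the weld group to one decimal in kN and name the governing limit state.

Weld metal: throat = 0.707×12 = 8.484 mm, L = 133 mm. φR_n = 0.75 × 0.6 × 490 × 8.484 × 133 = 248.8 kN.
Base metal shear (10 mm plate): yield φR_n = 1.0×0.6×250×10×133 = 199.5 kN; rupture φR_n = 0.75×0.6×400×10×133 = 239.4 kN; take 199.5 kN (yield).
Governing: min(248.8, 199.5) = 199.5 kN → base-metal shear.

199.5 kN (base-metal shear governs)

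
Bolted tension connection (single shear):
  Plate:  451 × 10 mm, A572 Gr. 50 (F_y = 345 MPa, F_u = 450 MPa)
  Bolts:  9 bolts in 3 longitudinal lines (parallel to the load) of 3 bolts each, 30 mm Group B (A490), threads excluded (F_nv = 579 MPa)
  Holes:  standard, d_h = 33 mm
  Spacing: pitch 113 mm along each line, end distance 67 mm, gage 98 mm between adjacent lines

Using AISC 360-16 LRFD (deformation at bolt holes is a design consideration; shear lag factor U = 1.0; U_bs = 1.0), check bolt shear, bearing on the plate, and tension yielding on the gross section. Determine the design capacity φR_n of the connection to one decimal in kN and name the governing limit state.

1400.4 kN (gross-section yield governs)

Bolt shear: A_b = π(30)²/4 = 706.86 mm². φR_n = 0.75 × 579 × 706.86 × 9 × 1 = 2762.6 kN.
Bearing (10 mm plate, F_u = 450 MPa): end bolts L_c = 67 − 33/2 = 50.5, R_n = min(1.2×50.5×10×450, 2.4×30×10×450) = 272.7 kN/bolt; interior L_c = 113 − 33 = 80, R_n = 324 kN/bolt. φR_n = 0.75 × (3×272.7 + 6×324) = 2071.6 kN.
Tension yield (gross): A_g = 451×10 = 4510 mm². φR_n = 0.90 × 345 × 4510 = 1400.4 kN.
Governing: min(2762.6, 2071.6, 1400.4) = 1400.4 kN → gross-section yield.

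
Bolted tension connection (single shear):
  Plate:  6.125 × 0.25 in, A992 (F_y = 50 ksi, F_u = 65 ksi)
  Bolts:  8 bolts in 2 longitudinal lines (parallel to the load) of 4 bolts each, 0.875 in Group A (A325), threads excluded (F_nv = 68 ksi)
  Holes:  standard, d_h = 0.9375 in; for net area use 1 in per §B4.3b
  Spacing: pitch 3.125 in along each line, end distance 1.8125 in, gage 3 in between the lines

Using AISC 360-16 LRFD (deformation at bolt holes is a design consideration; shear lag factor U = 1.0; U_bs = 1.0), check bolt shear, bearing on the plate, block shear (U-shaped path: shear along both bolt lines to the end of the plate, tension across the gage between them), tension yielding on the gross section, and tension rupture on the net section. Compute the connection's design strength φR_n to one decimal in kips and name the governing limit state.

Bolt shear: A_b = π(0.875)²/4 = 0.60132 in². φR_n = 0.75 × 68 × 0.60132 × 8 × 1 = 245.3 kips.
Bearing (0.25 in plate, F_u = 65 ksi): end bolts L_c = 1.8125 − 0.9375/2 = 1.34375, R_n = min(1.2×1.34375×0.25×65, 2.4×0.875×0.25×65) = 26.203 kips/bolt; interior L_c = 3.125 − 0.9375 = 2.1875, R_n = 34.125 kips/bolt. φR_n = 0.75 × (2×26.203 + 6×34.125) = 192.9 kips.
Block shear: shear path 2×[1.8125+3×3.125] = 2×11.1875 in, A_gv = 5.5938, A_nv = 2×(11.1875 − 3.5×1)×0.25 = 3.8438 in²; tension across gage: (3 − 1×1)×0.25 = 0.5 in². R_n = min(0.6×65×3.8438, 0.6×50×5.5938) + 1.0×65×0.5 = min(149.91, 167.81) + 32.5 = 182.41 kips. φR_n = 0.75 × 182.41 = 136.8 kips.
Tension yield (gross): A_g = 6.125×0.25 = 1.5313 in². φR_n = 0.90 × 50 × 1.5313 = 68.9 kips.
Tension rupture (net): A_n = (6.125 − 2×1)×0.25 = 1.0313 in² (U = 1.0, A_e = A_n). φR_n = 0.75 × 65 × 1.0313 = 50.3 kips.
Governing: min(245.3, 192.9, 136.8, 68.9, 50.3) = 50.3 kips → net-section rupture.

50.3 kips (net-section rupture governs)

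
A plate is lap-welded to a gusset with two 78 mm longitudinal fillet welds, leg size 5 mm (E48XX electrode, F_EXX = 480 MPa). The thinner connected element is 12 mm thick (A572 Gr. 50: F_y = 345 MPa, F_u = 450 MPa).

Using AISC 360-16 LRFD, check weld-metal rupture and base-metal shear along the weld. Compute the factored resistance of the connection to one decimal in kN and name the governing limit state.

Weld metal: throat = 0.707×5 = 3.535 mm, L = 2×78 = 156 mm. φR_n = 0.75 × 0.6 × 480 × 3.535 × 156 = 119.1 kN.
Base metal shear (12 mm plate): yield φR_n = 1.0×0.6×345×12×156 = 387.5 kN; rupture φR_n = 0.75×0.6×450×12×156 = 379.1 kN; take 379.1 kN (rupture).
Governing: min(119.1, 379.1) = 119.1 kN → weld metal.

119.1 kN (weld metal governs)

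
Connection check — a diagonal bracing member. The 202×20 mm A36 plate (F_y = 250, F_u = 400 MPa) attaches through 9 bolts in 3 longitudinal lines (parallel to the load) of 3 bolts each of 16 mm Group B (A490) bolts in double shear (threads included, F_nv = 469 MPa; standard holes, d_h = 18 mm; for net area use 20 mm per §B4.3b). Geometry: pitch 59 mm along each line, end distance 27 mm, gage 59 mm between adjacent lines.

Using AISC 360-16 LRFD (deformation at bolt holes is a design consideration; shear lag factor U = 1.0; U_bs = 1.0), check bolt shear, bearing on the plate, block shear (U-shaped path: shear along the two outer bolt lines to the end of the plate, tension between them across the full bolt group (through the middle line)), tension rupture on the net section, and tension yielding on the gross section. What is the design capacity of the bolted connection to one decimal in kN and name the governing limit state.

852.0 kN (net-section rupture governs)

Bolt shear: A_b = π(16)²/4 = 201.06 mm². φR_n = 0.75 × 469 × 201.06 × 9 × 2 = 1273.0 kN.
Bearing (20 mm plate, F_u = 400 MPa): end bolts L_c = 27 − 18/2 = 18, R_n = min(1.2×18×20×400, 2.4×16×20×400) = 172.8 kN/bolt; interior L_c = 59 − 18 = 41, R_n = 307.2 kN/bolt. φR_n = 0.75 × (3×172.8 + 6×307.2) = 1771.2 kN.
Block shear: shear path 2×[27+2×59] = 2×145 mm, A_gv = 5800, A_nv = 2×(145 − 2.5×20)×20 = 3800 mm²; tension across gage: (118 − 2×20)×20 = 1560 mm². R_n = min(0.6×400×3800, 0.6×250×5800) + 1.0×400×1560 = min(912, 870) + 624 = 1494 kN. φR_n = 0.75 × 1494 = 1120.5 kN.
Tension rupture (net): A_n = (202 − 3×20)×20 = 2840 mm² (U = 1.0, A_e = A_n). φR_n = 0.75 × 400 × 2840 = 852.0 kN.
Tension yield (gross): A_g = 202×20 = 4040 mm². φR_n = 0.90 × 250 × 4040 = 909.0 kN.
Governing: min(1273.0, 1771.2, 1120.5, 852.0, 909.0) = 852.0 kN → net-section rupture.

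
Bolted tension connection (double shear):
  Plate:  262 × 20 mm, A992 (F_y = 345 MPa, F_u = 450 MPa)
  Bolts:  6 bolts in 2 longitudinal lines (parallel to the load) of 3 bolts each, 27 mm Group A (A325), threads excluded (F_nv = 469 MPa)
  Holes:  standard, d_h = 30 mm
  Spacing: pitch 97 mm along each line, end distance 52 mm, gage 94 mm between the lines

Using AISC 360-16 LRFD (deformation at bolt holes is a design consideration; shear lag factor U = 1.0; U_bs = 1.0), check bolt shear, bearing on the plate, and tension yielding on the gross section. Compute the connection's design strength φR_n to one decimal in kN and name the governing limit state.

1627.0 kN (gross-section yield governs)

Bolt shear: A_b = π(27)²/4 = 572.56 mm². φR_n = 0.75 × 469 × 572.56 × 6 × 2 = 2416.8 kN.
Bearing (20 mm plate, F_u = 450 MPa): end bolts L_c = 52 − 30/2 = 37, R_n = min(1.2×37×20×450, 2.4×27×20×450) = 399.6 kN/bolt; interior L_c = 97 − 30 = 67, R_n = 583.2 kN/bolt. φR_n = 0.75 × (2×399.6 + 4×583.2) = 2349.0 kN.
Tension yield (gross): A_g = 262×20 = 5240 mm². φR_n = 0.90 × 345 × 5240 = 1627.0 kN.
Governing: min(2416.8, 2349.0, 1627.0) = 1627.0 kN → gross-section yield.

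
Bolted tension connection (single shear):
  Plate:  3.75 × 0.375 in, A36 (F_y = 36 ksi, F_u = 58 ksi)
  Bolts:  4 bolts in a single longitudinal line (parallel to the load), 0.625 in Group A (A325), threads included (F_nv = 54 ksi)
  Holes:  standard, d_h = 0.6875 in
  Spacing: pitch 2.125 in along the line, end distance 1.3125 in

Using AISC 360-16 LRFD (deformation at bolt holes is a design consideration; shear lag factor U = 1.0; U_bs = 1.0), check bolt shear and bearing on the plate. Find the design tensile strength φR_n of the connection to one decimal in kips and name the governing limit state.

49.7 kips (bolt shear governs)

Bolt shear: A_b = π(0.625)²/4 = 0.3068 in². φR_n = 0.75 × 54 × 0.3068 × 4 × 1 = 49.7 kips.
Bearing (0.375 in plate, F_u = 58 ksi): end bolts L_c = 1.3125 − 0.6875/2 = 0.96875, R_n = min(1.2×0.96875×0.375×58, 2.4×0.625×0.375×58) = 25.284 kips/bolt; interior L_c = 2.125 − 0.6875 = 1.4375, R_n = 32.625 kips/bolt. φR_n = 0.75 × (1×25.284 + 3×32.625) = 92.4 kips.
Governing: min(49.7, 92.4) = 49.7 kips → bolt shear.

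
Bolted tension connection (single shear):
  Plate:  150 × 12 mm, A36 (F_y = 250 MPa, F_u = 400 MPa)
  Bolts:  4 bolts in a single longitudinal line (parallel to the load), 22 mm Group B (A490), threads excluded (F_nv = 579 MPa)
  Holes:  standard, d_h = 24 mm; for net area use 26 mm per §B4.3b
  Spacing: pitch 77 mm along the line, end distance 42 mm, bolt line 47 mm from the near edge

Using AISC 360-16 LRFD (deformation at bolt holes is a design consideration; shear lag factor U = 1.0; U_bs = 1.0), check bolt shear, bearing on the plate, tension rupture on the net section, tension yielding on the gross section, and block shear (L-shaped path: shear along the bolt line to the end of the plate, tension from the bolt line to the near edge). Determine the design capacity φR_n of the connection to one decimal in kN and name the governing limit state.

405.0 kN (gross-section yield governs)

Bolt shear: A_b = π(22)²/4 = 380.13 mm². φR_n = 0.75 × 579 × 380.13 × 4 × 1 = 660.3 kN.
Bearing (12 mm plate, F_u = 400 MPa): end bolts L_c = 42 − 24/2 = 30, R_n = min(1.2×30×12×400, 2.4×22×12×400) = 172.8 kN/bolt; interior L_c = 77 − 24 = 53, R_n = 253.44 kN/bolt. φR_n = 0.75 × (1×172.8 + 3×253.44) = 699.8 kN.
Tension rupture (net): A_n = (150 − 1×26)×12 = 1488 mm² (U = 1.0, A_e = A_n). φR_n = 0.75 × 400 × 1488 = 446.4 kN.
Tension yield (gross): A_g = 150×12 = 1800 mm². φR_n = 0.90 × 250 × 1800 = 405.0 kN.
Block shear: shear path 1×[42+3×77] = 1×273 mm, A_gv = 3276, A_nv = 1×(273 − 3.5×26)×12 = 2184 mm²; tension to near edge: (47 − 0.5×26)×12 = 408 mm². R_n = min(0.6×400×2184, 0.6×250×3276) + 1.0×400×408 = min(524.16, 491.4) + 163.2 = 654.6 kN. φR_n = 0.75 × 654.6 = 491.0 kN.
Governing: min(660.3, 699.8, 446.4, 405.0, 491.0) = 405.0 kN → gross-section yield.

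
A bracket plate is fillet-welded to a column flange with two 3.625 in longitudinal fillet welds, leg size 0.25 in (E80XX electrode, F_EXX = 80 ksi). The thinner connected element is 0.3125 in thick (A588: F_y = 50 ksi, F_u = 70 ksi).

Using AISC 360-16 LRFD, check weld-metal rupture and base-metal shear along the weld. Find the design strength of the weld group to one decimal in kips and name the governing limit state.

Weld metal: throat = 0.707×0.25 = 0.17675 in, L = 2×3.625 = 7.25 in. φR_n = 0.75 × 0.6 × 80 × 0.17675 × 7.25 = 46.1 kips.
Base metal shear (0.3125 in plate): yield φR_n = 1.0×0.6×50×0.3125×7.25 = 68.0 kips; rupture φR_n = 0.75×0.6×70×0.3125×7.25 = 71.4 kips; take 68.0 kips (yield).
Governing: min(46.1, 68.0) = 46.1 kips → weld metal.

46.1 kips (weld metal governs)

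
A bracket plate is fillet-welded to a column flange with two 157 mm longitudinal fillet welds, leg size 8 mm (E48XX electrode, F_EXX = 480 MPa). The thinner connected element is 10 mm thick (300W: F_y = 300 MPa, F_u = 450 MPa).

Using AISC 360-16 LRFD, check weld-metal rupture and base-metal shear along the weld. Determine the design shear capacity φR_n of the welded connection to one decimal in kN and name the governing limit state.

Weld metal: throat = 0.707×8 = 5.656 mm, L = 2×157 = 314 mm. φR_n = 0.75 × 0.6 × 480 × 5.656 × 314 = 383.6 kN.
Base metal shear (10 mm plate): yield φR_n = 1.0×0.6×300×10×314 = 565.2 kN; rupture φR_n = 0.75×0.6×450×10×314 = 635.9 kN; take 565.2 kN (yield).
Governing: min(383.6, 565.2) = 383.6 kN → weld metal.

383.6 kN (weld metal governs)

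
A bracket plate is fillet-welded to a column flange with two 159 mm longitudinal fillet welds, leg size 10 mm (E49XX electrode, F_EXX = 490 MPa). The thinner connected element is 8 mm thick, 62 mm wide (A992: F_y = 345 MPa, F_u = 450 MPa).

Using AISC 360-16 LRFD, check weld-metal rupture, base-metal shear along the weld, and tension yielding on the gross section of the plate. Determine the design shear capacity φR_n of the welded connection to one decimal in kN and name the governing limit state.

Weld metal: throat = 0.707×10 = 7.07 mm, L = 2×159 = 318 mm. φR_n = 0.75 × 0.6 × 490 × 7.07 × 318 = 495.7 kN.
Base metal shear (8 mm plate): yield φR_n = 1.0×0.6×345×8×318 = 526.6 kN; rupture φR_n = 0.75×0.6×450×8×318 = 515.2 kN; take 515.2 kN (rupture).
Tension yield (gross): A_g = 62×8 = 496 mm². φR_n = 0.90 × 345 × 496 = 154.0 kN.
Governing: min(495.7, 515.2, 154.0) = 154.0 kN → gross-section yield.

154.0 kN (gross-section yield governs)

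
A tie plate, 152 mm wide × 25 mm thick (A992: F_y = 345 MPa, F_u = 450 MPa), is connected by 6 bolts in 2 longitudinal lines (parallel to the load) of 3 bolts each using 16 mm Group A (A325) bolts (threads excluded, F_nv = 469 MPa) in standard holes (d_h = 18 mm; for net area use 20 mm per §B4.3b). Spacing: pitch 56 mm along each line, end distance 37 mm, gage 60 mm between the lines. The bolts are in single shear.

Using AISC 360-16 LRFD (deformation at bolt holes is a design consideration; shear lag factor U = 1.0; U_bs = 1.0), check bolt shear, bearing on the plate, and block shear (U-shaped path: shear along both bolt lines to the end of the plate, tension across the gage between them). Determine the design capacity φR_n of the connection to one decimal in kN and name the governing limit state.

Bolt shear: A_b = π(16)²/4 = 201.06 mm². φR_n = 0.75 × 469 × 201.06 × 6 × 1 = 424.3 kN.
Bearing (25 mm plate, F_u = 450 MPa): end bolts L_c = 37 − 18/2 = 28, R_n = min(1.2×28×25×450, 2.4×16×25×450) = 378 kN/bolt; interior L_c = 56 − 18 = 38, R_n = 432 kN/bolt. φR_n = 0.75 × (2×378 + 4×432) = 1863.0 kN.
Block shear: shear path 2×[37+2×56] = 2×149 mm, A_gv = 7450, A_nv = 2×(149 − 2.5×20)×25 = 4950 mm²; tension across gage: (60 − 1×20)×25 = 1000 mm². R_n = min(0.6×450×4950, 0.6×345×7450) + 1.0×450×1000 = min(1336.5, 1542.2) + 450 = 1786.5 kN. φR_n = 0.75 × 1786.5 = 1339.9 kN.
Governing: min(424.3, 1863.0, 1339.9) = 424.3 kN → bolt shear.

424.3 kN (bolt shear governs)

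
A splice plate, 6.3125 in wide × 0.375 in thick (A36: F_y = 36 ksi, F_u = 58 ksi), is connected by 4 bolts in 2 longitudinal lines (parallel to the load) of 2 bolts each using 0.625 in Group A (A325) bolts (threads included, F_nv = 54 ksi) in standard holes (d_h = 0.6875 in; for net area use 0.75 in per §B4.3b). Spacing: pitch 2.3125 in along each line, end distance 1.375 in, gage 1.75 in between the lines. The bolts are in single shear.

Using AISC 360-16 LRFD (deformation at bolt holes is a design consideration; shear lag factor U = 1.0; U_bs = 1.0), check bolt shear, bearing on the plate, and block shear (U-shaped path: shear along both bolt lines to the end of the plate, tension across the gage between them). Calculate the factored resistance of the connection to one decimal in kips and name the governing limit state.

49.7 kips (bolt shear governs)

Bolt shear: A_b = π(0.625)²/4 = 0.3068 in². φR_n = 0.75 × 54 × 0.3068 × 4 × 1 = 49.7 kips.
Bearing (0.375 in plate, F_u = 58 ksi): end bolts L_c = 1.375 − 0.6875/2 = 1.03125, R_n = min(1.2×1.03125×0.375×58, 2.4×0.625×0.375×58) = 26.916 kips/bolt; interior L_c = 2.3125 − 0.6875 = 1.625, R_n = 32.625 kips/bolt. φR_n = 0.75 × (2×26.916 + 2×32.625) = 89.3 kips.
Block shear: shear path 2×[1.375+1×2.3125] = 2×3.6875 in, A_gv = 2.7656, A_nv = 2×(3.6875 − 1.5×0.75)×0.375 = 1.9219 in²; tension across gage: (1.75 − 1×0.75)×0.375 = 0.375 in². R_n = min(0.6×58×1.9219, 0.6×36×2.7656) + 1.0×58×0.375 = min(66.882, 59.737) + 21.75 = 81.487 kips. φR_n = 0.75 × 81.487 = 61.1 kips.
Governing: min(49.7, 89.3, 61.1) = 49.7 kips → bolt shear.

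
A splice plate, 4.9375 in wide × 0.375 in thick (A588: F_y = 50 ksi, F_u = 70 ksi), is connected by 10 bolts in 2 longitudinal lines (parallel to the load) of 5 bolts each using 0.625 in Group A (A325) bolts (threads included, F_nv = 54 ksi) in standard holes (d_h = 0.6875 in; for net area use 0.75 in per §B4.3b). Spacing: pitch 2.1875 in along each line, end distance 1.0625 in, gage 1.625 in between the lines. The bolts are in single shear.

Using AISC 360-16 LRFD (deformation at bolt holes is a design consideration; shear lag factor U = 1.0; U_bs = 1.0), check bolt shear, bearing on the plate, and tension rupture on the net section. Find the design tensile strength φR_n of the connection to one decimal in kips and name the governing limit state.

Bolt shear: A_b = π(0.625)²/4 = 0.3068 in². φR_n = 0.75 × 54 × 0.3068 × 10 × 1 = 124.3 kips.
Bearing (0.375 in plate, F_u = 70 ksi): end bolts L_c = 1.0625 − 0.6875/2 = 0.71875, R_n = min(1.2×0.71875×0.375×70, 2.4×0.625×0.375×70) = 22.641 kips/bolt; interior L_c = 2.1875 − 0.6875 = 1.5, R_n = 39.375 kips/bolt. φR_n = 0.75 × (2×22.641 + 8×39.375) = 270.2 kips.
Tension rupture (net): A_n = (4.9375 − 2×0.75)×0.375 = 1.2891 in² (U = 1.0, A_e = A_n). φR_n = 0.75 × 70 × 1.2891 = 67.7 kips.
Governing: min(124.3, 270.2, 67.7) = 67.7 kips → net-section rupture.

67.7 kips (net-section rupture governs)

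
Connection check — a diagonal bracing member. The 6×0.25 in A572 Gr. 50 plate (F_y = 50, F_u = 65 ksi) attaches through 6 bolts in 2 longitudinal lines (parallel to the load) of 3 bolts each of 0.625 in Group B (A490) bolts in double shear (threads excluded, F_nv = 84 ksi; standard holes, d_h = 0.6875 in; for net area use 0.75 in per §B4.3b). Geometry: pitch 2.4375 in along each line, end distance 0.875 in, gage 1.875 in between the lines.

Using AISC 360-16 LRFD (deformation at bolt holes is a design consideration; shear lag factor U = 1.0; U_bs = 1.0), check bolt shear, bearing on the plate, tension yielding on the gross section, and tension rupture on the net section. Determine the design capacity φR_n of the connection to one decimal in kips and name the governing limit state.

54.8 kips (net-section rupture governs)

Bolt shear: A_b = π(0.625)²/4 = 0.3068 in². φR_n = 0.75 × 84 × 0.3068 × 6 × 2 = 231.9 kips.
Bearing (0.25 in plate, F_u = 65 ksi): end bolts L_c = 0.875 − 0.6875/2 = 0.53125, R_n = min(1.2×0.53125×0.25×65, 2.4×0.625×0.25×65) = 10.359 kips/bolt; interior L_c = 2.4375 − 0.6875 = 1.75, R_n = 24.375 kips/bolt. φR_n = 0.75 × (2×10.359 + 4×24.375) = 88.7 kips.
Tension yield (gross): A_g = 6×0.25 = 1.5 in². φR_n = 0.90 × 50 × 1.5 = 67.5 kips.
Tension rupture (net): A_n = (6 − 2×0.75)×0.25 = 1.125 in² (U = 1.0, A_e = A_n). φR_n = 0.75 × 65 × 1.125 = 54.8 kips.
Governing: min(231.9, 88.7, 67.5, 54.8) = 54.8 kips → net-section rupture.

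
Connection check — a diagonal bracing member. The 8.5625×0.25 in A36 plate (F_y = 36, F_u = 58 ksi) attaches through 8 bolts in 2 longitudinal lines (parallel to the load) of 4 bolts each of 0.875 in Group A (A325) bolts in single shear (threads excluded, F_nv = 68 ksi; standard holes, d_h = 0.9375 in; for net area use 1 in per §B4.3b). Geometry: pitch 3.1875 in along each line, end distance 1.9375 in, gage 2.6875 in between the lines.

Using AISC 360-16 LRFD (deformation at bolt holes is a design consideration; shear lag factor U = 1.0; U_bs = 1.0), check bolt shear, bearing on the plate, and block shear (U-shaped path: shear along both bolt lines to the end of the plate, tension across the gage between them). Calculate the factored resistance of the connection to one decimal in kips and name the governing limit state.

111.5 kips (block shear governs)

Bolt shear: A_b = π(0.875)²/4 = 0.60132 in². φR_n = 0.75 × 68 × 0.60132 × 8 × 1 = 245.3 kips.
Bearing (0.25 in plate, F_u = 58 ksi): end bolts L_c = 1.9375 − 0.9375/2 = 1.46875, R_n = min(1.2×1.46875×0.25×58, 2.4×0.875×0.25×58) = 25.556 kips/bolt; interior L_c = 3.1875 − 0.9375 = 2.25, R_n = 30.45 kips/bolt. φR_n = 0.75 × (2×25.556 + 6×30.45) = 175.4 kips.
Block shear: shear path 2×[1.9375+3×3.1875] = 2×11.5 in, A_gv = 5.75, A_nv = 2×(11.5 − 3.5×1)×0.25 = 4 in²; tension across gage: (2.6875 − 1×1)×0.25 = 0.42188 in². R_n = min(0.6×58×4, 0.6×36×5.75) + 1.0×58×0.42188 = min(139.2, 124.2) + 24.469 = 148.67 kips. φR_n = 0.75 × 148.67 = 111.5 kips.
Governing: min(245.3, 175.4, 111.5) = 111.5 kips → block shear.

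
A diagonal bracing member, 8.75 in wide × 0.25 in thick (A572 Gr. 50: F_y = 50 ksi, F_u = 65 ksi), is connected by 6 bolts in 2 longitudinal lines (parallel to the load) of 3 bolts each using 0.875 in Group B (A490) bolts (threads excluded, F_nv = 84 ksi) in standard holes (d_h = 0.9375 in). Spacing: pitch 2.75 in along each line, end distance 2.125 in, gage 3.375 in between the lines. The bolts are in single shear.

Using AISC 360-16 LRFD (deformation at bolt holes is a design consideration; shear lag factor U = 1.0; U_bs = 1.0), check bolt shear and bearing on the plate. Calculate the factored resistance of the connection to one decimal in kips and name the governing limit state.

150.8 kips (bearing governs)

Bolt shear: A_b = π(0.875)²/4 = 0.60132 in². φR_n = 0.75 × 84 × 0.60132 × 6 × 1 = 227.3 kips.
Bearing (0.25 in plate, F_u = 65 ksi): end bolts L_c = 2.125 − 0.9375/2 = 1.65625, R_n = min(1.2×1.65625×0.25×65, 2.4×0.875×0.25×65) = 32.297 kips/bolt; interior L_c = 2.75 − 0.9375 = 1.8125, R_n = 34.125 kips/bolt. φR_n = 0.75 × (2×32.297 + 4×34.125) = 150.8 kips.
Governing: min(227.3, 150.8) = 150.8 kips → bearing.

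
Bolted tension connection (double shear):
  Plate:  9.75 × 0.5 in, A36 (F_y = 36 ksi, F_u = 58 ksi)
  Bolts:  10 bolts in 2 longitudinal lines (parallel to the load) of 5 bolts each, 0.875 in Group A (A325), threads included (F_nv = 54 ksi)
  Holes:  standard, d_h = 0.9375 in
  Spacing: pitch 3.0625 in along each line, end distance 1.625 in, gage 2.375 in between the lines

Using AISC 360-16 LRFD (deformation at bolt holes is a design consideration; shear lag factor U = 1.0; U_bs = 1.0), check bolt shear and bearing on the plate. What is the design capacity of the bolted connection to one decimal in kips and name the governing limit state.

Bolt shear: A_b = π(0.875)²/4 = 0.60132 in². φR_n = 0.75 × 54 × 0.60132 × 10 × 2 = 487.1 kips.
Bearing (0.5 in plate, F_u = 58 ksi): end bolts L_c = 1.625 − 0.9375/2 = 1.15625, R_n = min(1.2×1.15625×0.5×58, 2.4×0.875×0.5×58) = 40.238 kips/bolt; interior L_c = 3.0625 − 0.9375 = 2.125, R_n = 60.9 kips/bolt. φR_n = 0.75 × (2×40.238 + 8×60.9) = 425.8 kips.
Governing: min(487.1, 425.8) = 425.8 kips → bearing.

425.8 kips (bearing governs)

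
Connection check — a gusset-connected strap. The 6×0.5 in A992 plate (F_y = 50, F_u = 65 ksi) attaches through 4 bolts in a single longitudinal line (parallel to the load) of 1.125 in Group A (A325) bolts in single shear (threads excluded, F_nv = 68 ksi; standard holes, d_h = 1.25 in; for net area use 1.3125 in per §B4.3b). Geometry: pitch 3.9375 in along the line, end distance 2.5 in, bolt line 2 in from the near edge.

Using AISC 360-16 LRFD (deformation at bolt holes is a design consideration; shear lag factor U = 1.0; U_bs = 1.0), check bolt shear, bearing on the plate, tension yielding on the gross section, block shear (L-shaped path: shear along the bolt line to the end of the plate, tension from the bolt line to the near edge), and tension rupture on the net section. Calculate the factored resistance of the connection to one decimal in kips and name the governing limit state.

114.3 kips (net-section rupture governs)

Bolt shear: A_b = π(1.125)²/4 = 0.99402 in². φR_n = 0.75 × 68 × 0.99402 × 4 × 1 = 202.8 kips.
Bearing (0.5 in plate, F_u = 65 ksi): end bolts L_c = 2.5 − 1.25/2 = 1.875, R_n = min(1.2×1.875×0.5×65, 2.4×1.125×0.5×65) = 73.125 kips/bolt; interior L_c = 3.9375 − 1.25 = 2.6875, R_n = 87.75 kips/bolt. φR_n = 0.75 × (1×73.125 + 3×87.75) = 252.3 kips.
Tension yield (gross): A_g = 6×0.5 = 3 in². φR_n = 0.90 × 50 × 3 = 135.0 kips.
Block shear: shear path 1×[2.5+3×3.9375] = 1×14.3125 in, A_gv = 7.1563, A_nv = 1×(14.3125 − 3.5×1.3125)×0.5 = 4.8594 in²; tension to near edge: (2 − 0.5×1.3125)×0.5 = 0.67188 in². R_n = min(0.6×65×4.8594, 0.6×50×7.1563) + 1.0×65×0.67188 = min(189.52, 214.69) + 43.672 = 233.19 kips. φR_n = 0.75 × 233.19 = 174.9 kips.
Tension rupture (net): A_n = (6 − 1×1.3125)×0.5 = 2.3438 in² (U = 1.0, A_e = A_n). φR_n = 0.75 × 65 × 2.3438 = 114.3 kips.
Governing: min(202.8, 252.3, 135.0, 174.9, 114.3) = 114.3 kips → net-section rupture.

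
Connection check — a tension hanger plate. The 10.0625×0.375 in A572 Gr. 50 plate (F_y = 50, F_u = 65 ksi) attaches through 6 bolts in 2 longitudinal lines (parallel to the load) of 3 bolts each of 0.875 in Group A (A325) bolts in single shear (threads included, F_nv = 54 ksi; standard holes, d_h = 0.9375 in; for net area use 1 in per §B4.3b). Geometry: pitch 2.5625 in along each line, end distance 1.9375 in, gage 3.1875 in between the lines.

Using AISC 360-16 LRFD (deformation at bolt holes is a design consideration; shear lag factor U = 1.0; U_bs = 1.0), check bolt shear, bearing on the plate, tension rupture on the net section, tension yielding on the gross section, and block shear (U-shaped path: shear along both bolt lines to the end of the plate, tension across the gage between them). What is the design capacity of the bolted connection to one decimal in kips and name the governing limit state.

140.1 kips (block shear governs)

Bolt shear: A_b = π(0.875)²/4 = 0.60132 in². φR_n = 0.75 × 54 × 0.60132 × 6 × 1 = 146.1 kips.
Bearing (0.375 in plate, F_u = 65 ksi): end bolts L_c = 1.9375 − 0.9375/2 = 1.46875, R_n = min(1.2×1.46875×0.375×65, 2.4×0.875×0.375×65) = 42.961 kips/bolt; interior L_c = 2.5625 − 0.9375 = 1.625, R_n = 47.531 kips/bolt. φR_n = 0.75 × (2×42.961 + 4×47.531) = 207.0 kips.
Tension rupture (net): A_n = (10.0625 − 2×1)×0.375 = 3.0234 in² (U = 1.0, A_e = A_n). φR_n = 0.75 × 65 × 3.0234 = 147.4 kips.
Tension yield (gross): A_g = 10.0625×0.375 = 3.7734 in². φR_n = 0.90 × 50 × 3.7734 = 169.8 kips.
Block shear: shear path 2×[1.9375+2×2.5625] = 2×7.0625 in, A_gv = 5.2969, A_nv = 2×(7.0625 − 2.5×1)×0.375 = 3.4219 in²; tension across gage: (3.1875 − 1×1)×0.375 = 0.82031 in². R_n = min(0.6×65×3.4219, 0.6×50×5.2969) + 1.0×65×0.82031 = min(133.45, 158.91) + 53.32 = 186.77 kips. φR_n = 0.75 × 186.77 = 140.1 kips.
Governing: min(146.1, 207.0, 147.4, 169.8, 140.1) = 140.1 kips → block shear.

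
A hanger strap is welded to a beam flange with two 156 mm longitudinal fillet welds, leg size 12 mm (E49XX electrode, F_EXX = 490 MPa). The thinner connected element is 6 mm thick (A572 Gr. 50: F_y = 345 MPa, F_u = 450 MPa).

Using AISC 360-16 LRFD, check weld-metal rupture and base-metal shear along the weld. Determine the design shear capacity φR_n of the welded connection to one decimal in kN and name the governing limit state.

379.1 kN (base-metal shear governs)

Weld metal: throat = 0.707×12 = 8.484 mm, L = 2×156 = 312 mm. φR_n = 0.75 × 0.6 × 490 × 8.484 × 312 = 583.7 kN.
Base metal shear (6 mm plate): yield φR_n = 1.0×0.6×345×6×312 = 387.5 kN; rupture φR_n = 0.75×0.6×450×6×312 = 379.1 kN; take 379.1 kN (rupture).
Governing: min(583.7, 379.1) = 379.1 kN → base-metal shear.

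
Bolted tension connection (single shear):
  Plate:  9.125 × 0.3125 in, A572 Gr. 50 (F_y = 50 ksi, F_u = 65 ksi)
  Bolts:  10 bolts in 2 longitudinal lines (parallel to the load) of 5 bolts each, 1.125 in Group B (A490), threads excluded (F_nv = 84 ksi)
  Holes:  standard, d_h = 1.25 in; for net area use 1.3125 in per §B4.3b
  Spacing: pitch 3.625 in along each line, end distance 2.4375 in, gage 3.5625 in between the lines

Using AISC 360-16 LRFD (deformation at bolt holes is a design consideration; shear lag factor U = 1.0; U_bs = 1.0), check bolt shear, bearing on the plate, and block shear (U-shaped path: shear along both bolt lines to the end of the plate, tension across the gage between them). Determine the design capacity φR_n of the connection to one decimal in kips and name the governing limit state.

Bolt shear: A_b = π(1.125)²/4 = 0.99402 in². φR_n = 0.75 × 84 × 0.99402 × 10 × 1 = 626.2 kips.
Bearing (0.3125 in plate, F_u = 65 ksi): end bolts L_c = 2.4375 − 1.25/2 = 1.8125, R_n = min(1.2×1.8125×0.3125×65, 2.4×1.125×0.3125×65) = 44.18 kips/bolt; interior L_c = 3.625 − 1.25 = 2.375, R_n = 54.844 kips/bolt. φR_n = 0.75 × (2×44.18 + 8×54.844) = 395.3 kips.
Block shear: shear path 2×[2.4375+4×3.625] = 2×16.9375 in, A_gv = 10.586, A_nv = 2×(16.9375 − 4.5×1.3125)×0.3125 = 6.8945 in²; tension across gage: (3.5625 − 1×1.3125)×0.3125 = 0.70313 in². R_n = min(0.6×65×6.8945, 0.6×50×10.586) + 1.0×65×0.70313 = min(268.89, 317.58) + 45.703 = 314.59 kips. φR_n = 0.75 × 314.59 = 235.9 kips.
Governing: min(626.2, 395.3, 235.9) = 235.9 kips → block shear.

235.9 kips (block shear governs)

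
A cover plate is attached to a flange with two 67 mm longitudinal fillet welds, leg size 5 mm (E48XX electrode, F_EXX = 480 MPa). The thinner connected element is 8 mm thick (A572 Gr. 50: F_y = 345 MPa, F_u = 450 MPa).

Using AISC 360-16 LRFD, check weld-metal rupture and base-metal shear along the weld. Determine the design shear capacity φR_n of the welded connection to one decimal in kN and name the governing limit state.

Weld metal: throat = 0.707×5 = 3.535 mm, L = 2×67 = 134 mm. φR_n = 0.75 × 0.6 × 480 × 3.535 × 134 = 102.3 kN.
Base metal shear (8 mm plate): yield φR_n = 1.0×0.6×345×8×134 = 221.9 kN; rupture φR_n = 0.75×0.6×450×8×134 = 217.1 kN; take 217.1 kN (rupture).
Governing: min(102.3, 217.1) = 102.3 kN → weld metal.

102.3 kN (weld metal governs)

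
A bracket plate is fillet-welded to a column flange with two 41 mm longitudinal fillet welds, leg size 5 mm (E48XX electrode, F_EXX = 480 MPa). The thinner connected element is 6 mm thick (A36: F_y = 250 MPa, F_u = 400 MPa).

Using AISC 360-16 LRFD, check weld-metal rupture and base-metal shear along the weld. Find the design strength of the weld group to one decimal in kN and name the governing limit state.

Weld metal: throat = 0.707×5 = 3.535 mm, L = 2×41 = 82 mm. φR_n = 0.75 × 0.6 × 480 × 3.535 × 82 = 62.6 kN.
Base metal shear (6 mm plate): yield φR_n = 1.0×0.6×250×6×82 = 73.8 kN; rupture φR_n = 0.75×0.6×400×6×82 = 88.6 kN; take 73.8 kN (yield).
Governing: min(62.6, 73.8) = 62.6 kN → weld metal.

62.6 kN (weld metal governs)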